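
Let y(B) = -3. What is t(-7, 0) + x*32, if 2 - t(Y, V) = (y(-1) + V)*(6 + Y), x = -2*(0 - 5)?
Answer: 319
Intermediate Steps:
x = 10 (x = -2*(-5) = 10)
t(Y, V) = 2 - (-3 + V)*(6 + Y)
t(-7, 0) + x*32 = (20 - 6*0 + 3*(-7) - 1*0*(-7)) + 10*32 = (20 + 0 - 21 + 0) + 320 = -1 + 320 = 319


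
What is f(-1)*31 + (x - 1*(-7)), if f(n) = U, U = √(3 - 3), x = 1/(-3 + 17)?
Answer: 99/14 ≈ 7.0714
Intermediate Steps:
x = 1/14 ≈ 0.071429
U = 0 (U = √0 = 0)
f(n) = 0
f(-1)*31 + (x - 1*(-7)) = 0*31 + (1/14 - 1*(-7)) = 0 + (1/14 + 7) = 0 + 99/14 = 99/14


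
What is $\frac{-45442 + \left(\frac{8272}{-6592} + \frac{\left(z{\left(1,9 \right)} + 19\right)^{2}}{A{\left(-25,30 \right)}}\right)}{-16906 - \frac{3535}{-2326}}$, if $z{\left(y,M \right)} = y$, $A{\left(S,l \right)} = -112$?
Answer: $\frac{16936981829}{6299909098} \approx 2.6884$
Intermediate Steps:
$\frac{-45442 + \left(\frac{8272}{-6592} + \frac{\left(z{\left(1,9 \right)} + 19\right)^{2}}{A{\left(-25,30 \right)}}\right)}{-16906 - \frac{3535}{-2326}} = \frac{-45442 + \left(\frac{8272}{-6592} + \frac{\left(1 + 19\right)^{2}}{-112}\right)}{-16906 - \frac{3535}{-2326}} = \frac{-45442 + \left(8272 \left(- \frac{1}{6592}\right) + 20^{2} \left(- \frac{1}{112}\right)\right)}{-16906 - - \frac{3535}{2326}} = \frac{-45442 + \left(- \frac{517}{412} + 400 \left(- \frac{1}{112}\right)\right)}{-16906 + \frac{3535}{2326}} = \frac{-45442 - \frac{13919}{2884}}{- \frac{39319821}{2326}} = \left(-45442 - \frac{13919}{2884}\right) \left(- \frac{2326}{39319821}\right) = \left(- \frac{131068647}{2884}\right) \left(- \frac{2326}{39319821}\right) = \frac{16936981829}{6299909098}$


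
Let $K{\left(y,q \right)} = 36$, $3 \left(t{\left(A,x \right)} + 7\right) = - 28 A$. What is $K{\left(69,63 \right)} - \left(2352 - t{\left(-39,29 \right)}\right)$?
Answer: $-1959$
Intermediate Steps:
$t{\left(A,x \right)} = -7 - \frac{28 A}{3}$ ($t{\left(A,x \right)} = -7 + \frac{\left(-28\right) A}{3} = -7 - \frac{28 A}{3}$)
$K{\left(69,63 \right)} - \left(2352 - t{\left(-39,29 \right)}\right) = 36 - \left(2352 - \left(-7 - -364\right)\right) = 36 - \left(2352 - \left(-7 + 364\right)\right) = 36 - \left(2352 - 357\right) = 36 - 1995 = -1959$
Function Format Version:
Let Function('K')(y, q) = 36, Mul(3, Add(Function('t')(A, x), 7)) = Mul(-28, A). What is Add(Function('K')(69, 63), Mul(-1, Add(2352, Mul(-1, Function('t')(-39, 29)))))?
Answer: -1959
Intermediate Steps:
Function('t')(A, x) = Add(-7, Mul(Rational(-28, 3), A)) (Function('t')(A, x) = Add(-7, Mul(Rational(1, 3), Mul(-28, A))) = Add(-7, Mul(Rational(-28, 3), A)))
Add(Function('K')(69, 63), Mul(-1, Add(2352, Mul(-1, Function('t')(-39, 29))))) = Add(36, Mul(-1, Add(2352, Mul(-1, Add(-7, Mul(Rational(-28, 3), -39)))))) = Add(36, Mul(-1, Add(2352, Mul(-1, Add(-7, 364))))) = Add(36, Mul(-1, Add(2352, Mul(-1, 357)))) = Add(36, Mul(-1, Add(2352, -357))) = Add(36, Mul(-1, 1995)) = Add(36, -1995) = -1959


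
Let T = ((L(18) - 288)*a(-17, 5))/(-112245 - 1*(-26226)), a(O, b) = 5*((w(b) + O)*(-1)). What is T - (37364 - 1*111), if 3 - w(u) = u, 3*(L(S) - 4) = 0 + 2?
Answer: -9613316671/258057 ≈ -37253.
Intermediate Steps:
L(S) = 14/3 (L(S) = 4 + (0 + 2)/3 = 4 + (⅓)*2 = 4 + ⅔ = 14/3)
w(u) = 3 - u
a(O, b) = -15 - 5*O + 5*b (a(O, b) = 5*(((3 - b) + O)*(-1)) = 5*((3 + O - b)*(-1)) = 5*(-3 + b - O) = -15 - 5*O + 5*b)
T = 80750/258057 (T = ((14/3 - 288)*(-15 - 5*(-17) + 5*5))/(-112245 - 1*(-26226)) = (-850*(-15 + 85 + 25)/3)/(-112245 + 26226) = -850/3*95/(-86019) = -80750/3*(-1/86019) = 80750/258057 ≈ 0.31292)
T - (37364 - 1*111) = 80750/258057 - (37364 - 1*111) = 80750/258057 - (37364 - 111) = 80750/258057 - 1*37253 = 80750/258057 - 37253 = -9613316671/258057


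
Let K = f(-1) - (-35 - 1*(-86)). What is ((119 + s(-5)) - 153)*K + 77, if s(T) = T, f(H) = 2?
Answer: 1988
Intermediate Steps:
K = -49 (K = 2 - (-35 - 1*(-86)) = 2 - (-35 + 86) = 2 - 1*51 = 2 - 51 = -49)
((119 + s(-5)) - 153)*K + 77 = ((119 - 5) - 153)*(-49) + 77 = (114 - 153)*(-49) + 77 = -39*(-49) + 77 = 1911 + 77 = 1988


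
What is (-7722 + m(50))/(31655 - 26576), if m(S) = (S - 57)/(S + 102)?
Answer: -1173751/772008 ≈ -1.5204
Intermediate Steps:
m(S) = (-57 + S)/(102 + S)
(-7722 + m(50))/(31655 - 26576) = (-7722 + (-57 + 50)/(102 + 50))/(31655 - 26576) = (-7722 - 7/152)/5079 = (-7722 + (1/152)*(-7))*(1/5079) = (-7722 - 7/152)*(1/5079) = -1173751/152*1/5079 = -1173751/772008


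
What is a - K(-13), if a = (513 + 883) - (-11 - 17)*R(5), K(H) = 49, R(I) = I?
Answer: 1487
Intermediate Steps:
a = 1536 (a = (513 + 883) - (-11 - 17)*5 = 1396 - (-28)*5 = 1396 - 1*(-140) = 1396 + 140 = 1536)
a - K(-13) = 1536 - 1*49 = 1536 - 49 = 1487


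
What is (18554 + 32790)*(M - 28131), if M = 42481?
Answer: 736786400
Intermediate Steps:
(18554 + 32790)*(M - 28131) = (18554 + 32790)*(42481 - 28131) = 51344*14350 = 736786400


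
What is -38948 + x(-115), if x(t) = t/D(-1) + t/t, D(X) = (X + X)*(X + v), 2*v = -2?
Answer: -155903/4 ≈ -38976.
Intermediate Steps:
v = -1 (v = (½)*(-2) = -1)
D(X) = 2*X*(-1 + X) (D(X) = (X + X)*(X - 1) = (2*X)*(-1 + X) = 2*X*(-1 + X))
x(t) = 1 + t/4 (x(t) = t/((2*(-1)*(-1 - 1))) + t/t = t/((2*(-1)*(-2))) + 1 = t/4 + 1 = 1 + t/4)
-38948 + x(-115) = -38948 + (1 + (¼)*(-115)) = -38948 + (1 - 115/4) = -38948 - 111/4 = -155903/4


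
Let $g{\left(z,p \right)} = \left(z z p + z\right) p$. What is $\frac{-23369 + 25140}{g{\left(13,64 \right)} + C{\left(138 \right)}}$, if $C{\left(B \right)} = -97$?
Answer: $\frac{1771}{692959} \approx 0.0025557$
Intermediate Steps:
$g{\left(z,p \right)} = p \left(z + p z^{2}\right)$ ($g{\left(z,p \right)} = \left(z^{2} p + z\right) p = \left(p z^{2} + z\right) p = \left(z + p z^{2}\right) p = p \left(z + p z^{2}\right)$)
$\frac{-23369 + 25140}{g{\left(13,64 \right)} + C{\left(138 \right)}} = \frac{-23369 + 25140}{64 \cdot 13 \left(1 + 64 \cdot 13\right) - 97} = \frac{1771}{64 \cdot 13 \left(1 + 832\right) - 97} = \frac{1771}{64 \cdot 13 \cdot 833 - 97} = \frac{1771}{693056 - 97} = \frac{1771}{692959}$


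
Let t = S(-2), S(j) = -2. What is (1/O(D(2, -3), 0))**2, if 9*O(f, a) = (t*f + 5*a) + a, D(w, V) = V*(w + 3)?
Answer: 9/100 ≈ 0.090000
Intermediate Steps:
t = -2
D(w, V) = V*(3 + w)
O(f, a) = -2*f/9 + 2*a/3 (O(f, a) = ((-2*f + 5*a) + a)/9 = (-2*f + 6*a)/9 = -2*f/9 + 2*a/3)
(1/O(D(2, -3), 0))**2 = (1/(-(-2)*(3 + 2)/3 + (2/3)*0))**2 = (1/(-(-2)*5/3 + 0))**2 = (1/(-2/9*(-15) + 0))**2 = (1/(10/3 + 0))**2 = (1/(10/3))**2 = (3/10)**2 = 9/100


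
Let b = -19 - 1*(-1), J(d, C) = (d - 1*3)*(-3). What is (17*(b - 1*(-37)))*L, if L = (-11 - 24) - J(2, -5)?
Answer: -12274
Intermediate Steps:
J(d, C) = 9 - 3*d (J(d, C) = (d - 3)*(-3) = (-3 + d)*(-3) = 9 - 3*d)
b = -18 (b = -19 + 1 = -18)
L = -38 (L = (-11 - 24) - (9 - 3*2) = -35 - (9 - 6) = -35 - 1*3 = -35 - 3 = -38)
(17*(b - 1*(-37)))*L = (17*(-18 - 1*(-37)))*(-38) = (17*(-18 + 37))*(-38) = (17*19)*(-38) = 323*(-38) = -12274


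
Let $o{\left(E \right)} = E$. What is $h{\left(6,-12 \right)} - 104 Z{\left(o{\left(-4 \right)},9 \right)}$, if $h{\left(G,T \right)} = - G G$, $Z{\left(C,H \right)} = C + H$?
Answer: $-556$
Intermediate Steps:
$h{\left(G,T \right)} = - G^{2}$
$h{\left(6,-12 \right)} - 104 Z{\left(o{\left(-4 \right)},9 \right)} = - 6^{2} - 104 \left(-4 + 9\right) = \left(-1\right) 36 - 520 = -36 - 520 = -556$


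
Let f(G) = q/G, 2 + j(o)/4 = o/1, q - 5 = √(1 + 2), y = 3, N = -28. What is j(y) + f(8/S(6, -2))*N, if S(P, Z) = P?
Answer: -101 - 21*√3 ≈ -137.37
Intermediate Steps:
q = 5 + √3 (q = 5 + √(1 + 2) = 5 + √3 ≈ 6.7320)
j(o) = -8 + 4*o (j(o) = -8 + 4*(o/1) = -8 + 4*(o*1) = -8 + 4*o)
f(G) = (5 + √3)/G
j(y) + f(8/S(6, -2))*N = (-8 + 4*3) + ((5 + √3)/((8/6)))*(-28) = (-8 + 12) + ((5 + √3)/((8*(⅙))))*(-28) = 4 + ((5 + √3)/(4/3))*(-28) = 4 + (3*(5 + √3)/4)*(-28) = 4 + (15/4 + 3*√3/4)*(-28) = 4 + (-105 - 21*√3) = -101 - 21*√3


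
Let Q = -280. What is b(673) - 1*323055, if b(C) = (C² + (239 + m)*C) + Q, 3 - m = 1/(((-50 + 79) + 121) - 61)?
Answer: 26028267/89 ≈ 2.9245e+5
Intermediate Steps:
m = 266/89 (m = 3 - 1/(((-50 + 79) + 121) - 61) = 3 - 1/((29 + 121) - 61) = 3 - 1/(150 - 61) = 3 - 1/89 = 266/89 ≈ 2.9888)
b(C) = -280 + C² + 21537*C/89 (b(C) = (C² + (239 + 266/89)*C) - 280 = (C² + 21537*C/89) - 280 = -280 + C² + 21537*C/89)
b(673) - 1*323055 = (-280 + 673² + (21537/89)*673) - 1*323055 = (-280 + 452929 + 14494401/89) - 323055 = 54780162/89 - 323055 = 26028267/89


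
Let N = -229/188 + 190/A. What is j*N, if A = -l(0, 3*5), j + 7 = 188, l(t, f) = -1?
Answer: 6423871/188 ≈ 34170.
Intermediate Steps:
j = 181 (j = -7 + 188 = 181)
A = 1 (A = -1*(-1) = 1)
N = 35491/188 (N = -229/188 + 190/1 = -229*1/188 + 190*1 = -229/188 + 190 = 35491/188 ≈ 188.78)
j*N = 181*(35491/188) = 6423871/188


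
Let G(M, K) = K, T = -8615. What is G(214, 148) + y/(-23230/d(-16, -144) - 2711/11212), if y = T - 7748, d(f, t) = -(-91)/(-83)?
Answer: 3182694722096/21617498379 ≈ 147.23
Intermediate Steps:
d(f, t) = -91/83 (d(f, t) = -(-91)*(-1)/83 = -1*91/83 = -91/83)
y = -16363 (y = -8615 - 7748 = -16363)
G(214, 148) + y/(-23230/d(-16, -144) - 2711/11212) = 148 - 16363/(-23230/(-91/83) - 2711/11212) = 148 - 16363/(-23230*(-83/91) - 2711*1/11212) = 148 - 16363/(1928090/91 - 2711/11212) = 148 - 16363/21617498379/1020292 = 148 - 16363*1020292/21617498379 = 148 - 16695037996/21617498379 = 3182694722096/21617498379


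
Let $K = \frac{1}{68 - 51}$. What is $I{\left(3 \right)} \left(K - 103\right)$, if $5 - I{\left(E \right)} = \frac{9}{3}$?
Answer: $- \frac{3500}{17} \approx -205.88$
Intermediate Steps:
$I{\left(E \right)} = 2$ ($I{\left(E \right)} = 5 - \frac{9}{3} = 5 - 9 \cdot \frac{1}{3} = 5 - 3 = 2$)
$K = \frac{1}{17} \approx 0.058824$
$I{\left(3 \right)} \left(K - 103\right) = 2 \left(\frac{1}{17} - 103\right) = 2 \left(- \frac{1750}{17}\right) = - \frac{3500}{17}$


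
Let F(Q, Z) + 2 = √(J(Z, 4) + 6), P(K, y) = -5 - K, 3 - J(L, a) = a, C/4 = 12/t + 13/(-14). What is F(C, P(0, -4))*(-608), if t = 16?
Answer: 1216 - 608*√5 ≈ -143.53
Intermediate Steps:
C = -5/7 (C = 4*(12/16 + 13/(-14)) = 4*(12*(1/16) + 13*(-1/14)) = 4*(¾ - 13/14) = 4*(-5/28) = -5/7 ≈ -0.71429)
J(L, a) = 3 - a
F(Q, Z) = -2 + √5 (F(Q, Z) = -2 + √((3 - 1*4) + 6) = -2 + √((3 - 4) + 6) = -2 + √(-1 + 6) = -2 + √5)
F(C, P(0, -4))*(-608) = (-2 + √5)*(-608) = 1216 - 608*√5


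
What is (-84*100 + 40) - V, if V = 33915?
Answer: -42275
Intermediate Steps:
(-84*100 + 40) - V = (-84*100 + 40) - 1*33915 = (-8400 + 40) - 33915 = -8360 - 33915 = -42275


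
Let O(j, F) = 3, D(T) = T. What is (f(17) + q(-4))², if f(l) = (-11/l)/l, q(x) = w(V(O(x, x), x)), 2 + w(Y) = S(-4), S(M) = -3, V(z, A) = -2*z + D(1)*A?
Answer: 2119936/83521 ≈ 25.382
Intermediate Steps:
V(z, A) = A - 2*z (V(z, A) = -2*z + 1*A = -2*z + A = A - 2*z)
w(Y) = -5 (w(Y) = -2 - 3 = -5)
q(x) = -5
f(l) = -11/l²
(f(17) + q(-4))² = (-11/17² - 5)² = (-11*1/289 - 5)² = (-11/289 - 5)² = (-1456/289)² = 2119936/83521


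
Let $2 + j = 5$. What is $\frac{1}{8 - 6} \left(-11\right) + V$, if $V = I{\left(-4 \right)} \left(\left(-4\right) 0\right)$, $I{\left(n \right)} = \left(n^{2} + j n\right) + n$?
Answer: $- \frac{11}{2} \approx -5.5$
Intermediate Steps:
$j = 3$ ($j = -2 + 5 = 3$)
$I{\left(n \right)} = n^{2} + 4 n$ ($I{\left(n \right)} = \left(n^{2} + 3 n\right) + n = n^{2} + 4 n$)
$V = 0$ ($V = - 4 \left(4 - 4\right) \left(\left(-4\right) 0\right) = \left(-4\right) 0 \cdot 0 = 0 \cdot 0 = 0$)
$\frac{1}{8 - 6} \left(-11\right) + V = \frac{1}{8 - 6} \left(-11\right) + 0 = \frac{1}{2} \left(-11\right) + 0 = - \frac{11}{2} + 0 = - \frac{11}{2}$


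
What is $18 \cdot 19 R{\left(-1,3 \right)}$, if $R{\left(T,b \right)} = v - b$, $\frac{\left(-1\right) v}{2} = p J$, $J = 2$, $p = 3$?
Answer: $-5130$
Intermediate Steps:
$v = -12$ ($v = - 2 \cdot 3 \cdot 2 = \left(-2\right) 6 = -12$)
$R{\left(T,b \right)} = -12 - b$
$18 \cdot 19 R{\left(-1,3 \right)} = 18 \cdot 19 \left(-12 - 3\right) = 342 \left(-12 - 3\right) = 342 \left(-15\right) = -5130$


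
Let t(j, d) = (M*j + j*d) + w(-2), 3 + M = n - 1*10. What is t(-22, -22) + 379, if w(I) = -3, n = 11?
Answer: 904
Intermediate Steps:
M = -2 (M = -3 + (11 - 1*10) = -3 + (11 - 10) = -3 + 1 = -2)
t(j, d) = -3 - 2*j + d*j (t(j, d) = (-2*j + j*d) - 3 = (-2*j + d*j) - 3 = -3 - 2*j + d*j)
t(-22, -22) + 379 = (-3 - 2*(-22) - 22*(-22)) + 379 = (-3 + 44 + 484) + 379 = 525 + 379 = 904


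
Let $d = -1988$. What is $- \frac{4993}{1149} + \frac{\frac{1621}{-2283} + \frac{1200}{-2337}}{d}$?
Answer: $- \frac{5883537798499}{1354124273628} \approx -4.3449$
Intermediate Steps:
$- \frac{4993}{1149} + \frac{\frac{1621}{-2283} + \frac{1200}{-2337}}{d} = - \frac{4993}{1149} + \frac{\frac{1621}{-2283} + \frac{1200}{-2337}}{-1988} = \left(-4993\right) \frac{1}{1149} + \left(1621 \left(- \frac{1}{2283}\right) + 1200 \left(- \frac{1}{2337}\right)\right) \left(- \frac{1}{1988}\right) = - \frac{4993}{1149} + \left(- \frac{1621}{2283} - \frac{400}{779}\right) \left(- \frac{1}{1988}\right) = - \frac{4993}{1149} - - \frac{2175959}{3535572516} = - \frac{4993}{1149} + \frac{2175959}{3535572516} = - \frac{5883537798499}{1354124273628}$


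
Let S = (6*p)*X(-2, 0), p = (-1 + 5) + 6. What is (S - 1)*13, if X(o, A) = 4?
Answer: 3107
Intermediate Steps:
p = 10 (p = 4 + 6 = 10)
S = 240 (S = (6*10)*4 = 60*4 = 240)
(S - 1)*13 = (240 - 1)*13 = 239*13 = 3107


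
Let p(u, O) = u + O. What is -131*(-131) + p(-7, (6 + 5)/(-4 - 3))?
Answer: 120067/7 ≈ 17152.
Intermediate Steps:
p(u, O) = O + u
-131*(-131) + p(-7, (6 + 5)/(-4 - 3)) = -131*(-131) + ((6 + 5)/(-4 - 3) - 7) = 17161 + (11/(-7) - 7) = 17161 + (11*(-⅐) - 7) = 17161 + (-11/7 - 7) = 17161 - 60/7 = 120067/7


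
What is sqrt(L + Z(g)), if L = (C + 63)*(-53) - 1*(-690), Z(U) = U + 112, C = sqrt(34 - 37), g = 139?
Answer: sqrt(-2398 - 53*I*sqrt(3)) ≈ 0.9371 - 48.978*I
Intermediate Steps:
C = I*sqrt(3) (C = sqrt(-3) = I*sqrt(3) ≈ 1.732*I)
Z(U) = 112 + U
L = -2649 - 53*I*sqrt(3) (L = (I*sqrt(3) + 63)*(-53) - 1*(-690) = (63 + I*sqrt(3))*(-53) + 690 = (-3339 - 53*I*sqrt(3)) + 690 = -2649 - 53*I*sqrt(3) ≈ -2649.0 - 91.799*I)
sqrt(L + Z(g)) = sqrt((-2649 - 53*I*sqrt(3)) + (112 + 139)) = sqrt((-2649 - 53*I*sqrt(3)) + 251) = sqrt(-2398 - 53*I*sqrt(3))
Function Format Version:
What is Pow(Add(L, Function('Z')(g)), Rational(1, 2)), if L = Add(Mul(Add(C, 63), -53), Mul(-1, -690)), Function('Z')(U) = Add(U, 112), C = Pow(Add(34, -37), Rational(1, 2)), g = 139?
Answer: Pow(Add(-2398, Mul(-53, I, Pow(3, Rational(1, 2)))), Rational(1, 2)) ≈ Add(0.9371, Mul(-48.978, I))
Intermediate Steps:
C = Mul(I, Pow(3, Rational(1, 2))) (C = Pow(-3, Rational(1, 2)) = Mul(I, Pow(3, Rational(1, 2))) ≈ Mul(1.7320, I))
Function('Z')(U) = Add(112, U)
L = Add(-2649, Mul(-53, I, Pow(3, Rational(1, 2)))) (L = Add(Mul(Add(Mul(I, Pow(3, Rational(1, 2))), 63), -53), Mul(-1, -690)) = Add(Mul(Add(63, Mul(I, Pow(3, Rational(1, 2)))), -53), 690) = Add(Add(-3339, Mul(-53, I, Pow(3, Rational(1, 2)))), 690) = Add(-2649, Mul(-53, I, Pow(3, Rational(1, 2)))) ≈ Add(-2649.0, Mul(-91.799, I)))
Pow(Add(L, Function('Z')(g)), Rational(1, 2)) = Pow(Add(Add(-2649, Mul(-53, I, Pow(3, Rational(1, 2)))), Add(112, 139)), Rational(1, 2)) = Pow(Add(Add(-2649, Mul(-53, I, Pow(3, Rational(1, 2)))), 251), Rational(1, 2)) = Pow(Add(-2398, Mul(-53, I, Pow(3, Rational(1, 2)))), Rational(1, 2))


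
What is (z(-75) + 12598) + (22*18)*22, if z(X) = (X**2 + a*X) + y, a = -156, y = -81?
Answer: 38554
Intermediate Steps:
z(X) = -81 + X**2 - 156*X (z(X) = (X**2 - 156*X) - 81 = -81 + X**2 - 156*X)
(z(-75) + 12598) + (22*18)*22 = ((-81 + (-75)**2 - 156*(-75)) + 12598) + (22*18)*22 = ((-81 + 5625 + 11700) + 12598) + 396*22 = (17244 + 12598) + 8712 = 29842 + 8712 = 38554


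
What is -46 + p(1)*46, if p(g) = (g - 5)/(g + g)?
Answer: -138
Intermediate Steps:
p(g) = (-5 + g)/(2*g) (p(g) = (-5 + g)/((2*g)) = (-5 + g)*(1/(2*g)) = (-5 + g)/(2*g))
-46 + p(1)*46 = -46 + ((½)*(-5 + 1)/1)*46 = -46 + ((½)*1*(-4))*46 = -46 - 2*46 = -46 - 92 = -138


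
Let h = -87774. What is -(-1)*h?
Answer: -87774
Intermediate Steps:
-(-1)*h = -(-1)*(-87774) = -1*87774 = -87774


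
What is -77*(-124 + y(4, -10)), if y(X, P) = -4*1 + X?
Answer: 9548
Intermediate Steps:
y(X, P) = -4 + X
-77*(-124 + y(4, -10)) = -77*(-124 + (-4 + 4)) = -77*(-124 + 0) = -77*(-124) = 9548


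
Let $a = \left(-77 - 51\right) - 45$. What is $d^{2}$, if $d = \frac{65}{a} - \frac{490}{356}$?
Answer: $\frac{2911142025}{948270436} \approx 3.07$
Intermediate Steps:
$a = -173$ ($a = \left(-77 - 51\right) - 45 = -128 - 45 = -173$)
$d = - \frac{53955}{30794}$ ($d = \frac{65}{-173} - \frac{490}{356} = 65 \left(- \frac{1}{173}\right) - \frac{245}{178} = - \frac{65}{173} - \frac{245}{178} = - \frac{53955}{30794} \approx -1.7521$)
$d^{2} = \left(- \frac{53955}{30794}\right)^{2} = \frac{2911142025}{948270436}$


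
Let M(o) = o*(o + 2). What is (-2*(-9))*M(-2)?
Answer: 0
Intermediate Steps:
M(o) = o*(2 + o)
(-2*(-9))*M(-2) = (-2*(-9))*(-2*(2 - 2)) = 18*(-2*0) = 18*0 = 0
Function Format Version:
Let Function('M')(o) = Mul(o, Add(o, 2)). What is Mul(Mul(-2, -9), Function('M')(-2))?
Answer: 0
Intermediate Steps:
Function('M')(o) = Mul(o, Add(2, o))
Mul(Mul(-2, -9), Function('M')(-2)) = Mul(Mul(-2, -9), Mul(-2, Add(2, -2))) = Mul(18, Mul(-2, 0)) = Mul(18, 0) = 0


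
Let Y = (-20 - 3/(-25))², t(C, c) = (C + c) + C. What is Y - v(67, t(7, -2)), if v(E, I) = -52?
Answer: 279509/625 ≈ 447.21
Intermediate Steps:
t(C, c) = c + 2*C
Y = 247009/625 (Y = (-20 - 3*(-1/25))² = (-20 + 3/25)² = (-497/25)² = 247009/625 ≈ 395.21)
Y - v(67, t(7, -2)) = 247009/625 - 1*(-52) = 247009/625 + 52 = 279509/625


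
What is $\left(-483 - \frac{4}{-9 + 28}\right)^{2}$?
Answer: $\frac{84290761}{361} \approx 2.3349 \cdot 10^{5}$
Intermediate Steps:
$\left(-483 - \frac{4}{-9 + 28}\right)^{2} = \left(-483 - \frac{4}{19}\right)^{2} = \left(- \frac{9181}{19}\right)^{2} = \frac{84290761}{361}$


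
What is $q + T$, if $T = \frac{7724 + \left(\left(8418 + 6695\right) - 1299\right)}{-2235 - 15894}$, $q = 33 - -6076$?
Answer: $\frac{110728523}{18129} \approx 6107.8$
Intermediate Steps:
$q = 6109$ ($q = 33 + 6076 = 6109$)
$T = - \frac{21538}{18129}$ ($T = \frac{7724 + \left(15113 - 1299\right)}{-18129} = \left(7724 + 13814\right) \left(- \frac{1}{18129}\right) = 21538 \left(- \frac{1}{18129}\right) = - \frac{21538}{18129} \approx -1.188$)
$q + T = 6109 - \frac{21538}{18129} = \frac{110728523}{18129}$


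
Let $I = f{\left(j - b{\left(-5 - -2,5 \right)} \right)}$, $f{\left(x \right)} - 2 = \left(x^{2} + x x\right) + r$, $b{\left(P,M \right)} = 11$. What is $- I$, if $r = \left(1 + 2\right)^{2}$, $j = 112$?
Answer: $-20413$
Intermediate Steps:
$r = 9$ ($r = 3^{2} = 9$)
$f{\left(x \right)} = 11 + 2 x^{2}$ ($f{\left(x \right)} = 2 + \left(\left(x^{2} + x x\right) + 9\right) = 2 + \left(\left(x^{2} + x^{2}\right) + 9\right) = 2 + \left(2 x^{2} + 9\right) = 2 + \left(9 + 2 x^{2}\right) = 11 + 2 x^{2}$)
$I = 20413$ ($I = 11 + 2 \left(112 - 11\right)^{2} = 11 + 2 \cdot 101^{2} = 11 + 2 \cdot 10201 = 11 + 20402 = 20413$)
$- I = \left(-1\right) 20413 = -20413$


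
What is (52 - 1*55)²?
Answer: 9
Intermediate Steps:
(52 - 1*55)² = (52 - 55)² = (-3)² = 9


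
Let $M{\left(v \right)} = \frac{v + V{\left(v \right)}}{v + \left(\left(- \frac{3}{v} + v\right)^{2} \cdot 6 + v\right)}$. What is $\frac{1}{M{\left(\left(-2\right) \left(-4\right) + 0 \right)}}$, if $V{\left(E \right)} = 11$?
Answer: $\frac{11675}{608} \approx 19.202$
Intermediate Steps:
$M{\left(v \right)} = \frac{11 + v}{2 v + 6 \left(v - \frac{3}{v}\right)^{2}}$ ($M{\left(v \right)} = \frac{v + 11}{v + \left(\left(- \frac{3}{v} + v\right)^{2} \cdot 6 + v\right)} = \frac{11 + v}{v + \left(\left(v - \frac{3}{v}\right)^{2} \cdot 6 + v\right)} = \frac{11 + v}{v + \left(6 \left(v - \frac{3}{v}\right)^{2} + v\right)} = \frac{11 + v}{v + \left(v + 6 \left(v - \frac{3}{v}\right)^{2}\right)} = \frac{11 + v}{2 v + 6 \left(v - \frac{3}{v}\right)^{2}}$)
$\frac{1}{M{\left(\left(-2\right) \left(-4\right) + 0 \right)}} = \frac{1}{\frac{1}{2} \left(\left(-2\right) \left(-4\right) + 0\right)^{2} \frac{1}{\left(\left(-2\right) \left(-4\right) + 0\right)^{3} + 3 \left(-3 + \left(\left(-2\right) \left(-4\right) + 0\right)^{2}\right)^{2}} \left(11 + \left(\left(-2\right) \left(-4\right) + 0\right)\right)} = \frac{1}{\frac{1}{2} \left(8 + 0\right)^{2} \frac{1}{\left(8 + 0\right)^{3} + 3 \left(-3 + \left(8 + 0\right)^{2}\right)^{2}} \left(11 + \left(8 + 0\right)\right)} = \frac{1}{\frac{1}{2} \cdot 8^{2} \frac{1}{8^{3} + 3 \left(-3 + 8^{2}\right)^{2}} \left(11 + 8\right)} = \frac{1}{\frac{1}{2} \cdot 64 \frac{1}{512 + 3 \left(-3 + 64\right)^{2}} \cdot 19} = \frac{1}{\frac{1}{2} \cdot 64 \frac{1}{512 + 3 \cdot 61^{2}} \cdot 19} = \frac{1}{\frac{1}{2} \cdot 64 \frac{1}{512 + 3 \cdot 3721} \cdot 19} = \frac{1}{\frac{1}{2} \cdot 64 \frac{1}{512 + 11163} \cdot 19} = \frac{1}{\frac{1}{2} \cdot 64 \cdot \frac{1}{11675} \cdot 19} = \frac{1}{\frac{608}{11675}} = \frac{11675}{608}$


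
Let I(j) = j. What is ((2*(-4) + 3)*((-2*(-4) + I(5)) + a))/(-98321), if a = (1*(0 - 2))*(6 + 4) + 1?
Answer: -30/98321 ≈ -0.00030512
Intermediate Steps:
a = -19 (a = (1*(-2))*10 + 1 = -2*10 + 1 = -20 + 1 = -19)
((2*(-4) + 3)*((-2*(-4) + I(5)) + a))/(-98321) = ((2*(-4) + 3)*((-2*(-4) + 5) - 19))/(-98321) = ((-8 + 3)*((8 + 5) - 19))*(-1/98321) = -5*(13 - 19)*(-1/98321) = -5*(-6)*(-1/98321) = 30*(-1/98321) = -30/98321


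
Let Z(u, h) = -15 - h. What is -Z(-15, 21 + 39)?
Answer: 75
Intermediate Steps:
-Z(-15, 21 + 39) = -(-15 - (21 + 39)) = -(-15 - 1*60) = -(-15 - 60) = -1*(-75) = 75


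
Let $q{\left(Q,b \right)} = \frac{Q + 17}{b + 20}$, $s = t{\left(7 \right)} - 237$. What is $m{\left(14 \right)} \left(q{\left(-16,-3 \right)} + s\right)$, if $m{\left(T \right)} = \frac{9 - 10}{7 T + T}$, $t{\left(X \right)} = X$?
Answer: $\frac{3909}{1904} \approx 2.053$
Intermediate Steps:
$m{\left(T \right)} = - \frac{1}{8 T}$
$s = -230$ ($s = 7 - 237 = -230$)
$q{\left(Q,b \right)} = \frac{17 + Q}{20 + b}$
$m{\left(14 \right)} \left(q{\left(-16,-3 \right)} + s\right) = - \frac{1}{8 \cdot 14} \left(\frac{17 - 16}{20 - 3} - 230\right) = \left(- \frac{1}{8}\right) \frac{1}{14} \left(\frac{1}{17} \cdot 1 - 230\right) = - \frac{\frac{1}{17} \cdot 1 - 230}{112} = - \frac{\frac{1}{17} - 230}{112} = \left(- \frac{1}{112}\right) \left(- \frac{3909}{17}\right) = \frac{3909}{1904}$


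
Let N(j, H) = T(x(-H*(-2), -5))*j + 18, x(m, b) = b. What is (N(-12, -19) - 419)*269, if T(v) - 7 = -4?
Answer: -117553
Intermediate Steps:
T(v) = 3 (T(v) = 7 - 4 = 3)
N(j, H) = 18 + 3*j (N(j, H) = 3*j + 18 = 18 + 3*j)
(N(-12, -19) - 419)*269 = ((18 + 3*(-12)) - 419)*269 = ((18 - 36) - 419)*269 = (-18 - 419)*269 = -437*269 = -117553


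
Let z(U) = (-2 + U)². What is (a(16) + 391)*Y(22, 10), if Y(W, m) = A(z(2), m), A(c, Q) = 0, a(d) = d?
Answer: 0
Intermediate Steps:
Y(W, m) = 0
(a(16) + 391)*Y(22, 10) = (16 + 391)*0 = 407*0 = 0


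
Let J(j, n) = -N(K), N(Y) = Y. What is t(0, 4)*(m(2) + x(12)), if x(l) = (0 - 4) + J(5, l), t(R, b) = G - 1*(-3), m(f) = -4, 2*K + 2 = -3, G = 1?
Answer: -22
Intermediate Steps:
K = -5/2 (K = -1 + (1/2)*(-3) = -1 - 3/2 = -5/2 ≈ -2.5000)
J(j, n) = 5/2 (J(j, n) = -1*(-5/2) = 5/2)
t(R, b) = 4 (t(R, b) = 1 - 1*(-3) = 1 + 3 = 4)
x(l) = -3/2 (x(l) = (0 - 4) + 5/2 = -4 + 5/2 = -3/2)
t(0, 4)*(m(2) + x(12)) = 4*(-4 - 3/2) = 4*(-11/2) = -22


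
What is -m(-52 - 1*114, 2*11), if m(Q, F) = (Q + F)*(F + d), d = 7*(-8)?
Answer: -4896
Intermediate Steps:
d = -56
m(Q, F) = (-56 + F)*(F + Q) (m(Q, F) = (Q + F)*(F - 56) = (F + Q)*(-56 + F) = (-56 + F)*(F + Q))
-m(-52 - 1*114, 2*11) = -((2*11)² - 112*11 - 56*(-52 - 1*114) + (2*11)*(-52 - 1*114)) = -(22² - 56*22 - 56*(-52 - 114) + 22*(-52 - 114)) = -(484 - 1232 - 56*(-166) + 22*(-166)) = -(484 - 1232 + 9296 - 3652) = -1*4896 = -4896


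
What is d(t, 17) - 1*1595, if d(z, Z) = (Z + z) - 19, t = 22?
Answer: -1575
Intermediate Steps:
d(z, Z) = -19 + Z + z
d(t, 17) - 1*1595 = (-19 + 17 + 22) - 1*1595 = 20 - 1595 = -1575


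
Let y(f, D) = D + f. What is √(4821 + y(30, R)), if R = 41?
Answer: 2*√1223 ≈ 69.943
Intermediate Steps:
√(4821 + y(30, R)) = √(4821 + (41 + 30)) = √(4821 + 71) = √4892 = 2*√1223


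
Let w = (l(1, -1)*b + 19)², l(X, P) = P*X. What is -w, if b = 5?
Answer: -196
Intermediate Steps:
w = 196 (w = (-1*1*5 + 19)² = (-1*5 + 19)² = (-5 + 19)² = 14² = 196)
-w = -1*196 = -196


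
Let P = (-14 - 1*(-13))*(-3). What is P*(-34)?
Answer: -102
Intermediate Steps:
P = 3 (P = (-14 + 13)*(-3) = -1*(-3) = 3)
P*(-34) = 3*(-34) = -102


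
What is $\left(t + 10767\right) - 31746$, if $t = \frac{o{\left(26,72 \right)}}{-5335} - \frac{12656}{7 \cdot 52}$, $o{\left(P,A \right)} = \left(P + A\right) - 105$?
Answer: $- \frac{1457409874}{69355} \approx -21014.0$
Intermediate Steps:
$o{\left(P,A \right)} = -105 + A + P$ ($o{\left(P,A \right)} = \left(A + P\right) - 105 = -105 + A + P$)
$t = - \frac{2411329}{69355}$ ($t = \frac{-105 + 72 + 26}{-5335} - \frac{12656}{7 \cdot 52} = \left(-7\right) \left(- \frac{1}{5335}\right) - \frac{12656}{364} = \frac{7}{5335} - \frac{452}{13} = - \frac{2411329}{69355} \approx -34.768$)
$\left(t + 10767\right) - 31746 = \left(- \frac{2411329}{69355} + 10767\right) - 31746 = \frac{744333956}{69355} - 31746 = - \frac{1457409874}{69355}$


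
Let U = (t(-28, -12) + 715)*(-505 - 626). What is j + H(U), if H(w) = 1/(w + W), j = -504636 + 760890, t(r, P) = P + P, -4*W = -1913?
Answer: 800581315430/3124171 ≈ 2.5625e+5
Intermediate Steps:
W = 1913/4 (W = -¼*(-1913) = 1913/4 ≈ 478.25)
t(r, P) = 2*P
U = -781521 (U = (2*(-12) + 715)*(-505 - 626) = (-24 + 715)*(-1131) = 691*(-1131) = -781521)
j = 256254
H(w) = 1/(1913/4 + w) (H(w) = 1/(w + 1913/4) = 1/(1913/4 + w))
j + H(U) = 256254 + 4/(1913 + 4*(-781521)) = 256254 + 4/(1913 - 3126084) = 256254 + 4/(-3124171) = 256254 + 4*(-1/3124171) = 256254 - 4/3124171 = 800581315430/3124171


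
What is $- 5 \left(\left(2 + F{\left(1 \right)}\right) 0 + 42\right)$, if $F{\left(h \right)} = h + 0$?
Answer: $-210$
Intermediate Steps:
$F{\left(h \right)} = h$
$- 5 \left(\left(2 + F{\left(1 \right)}\right) 0 + 42\right) = - 5 \left(\left(2 + 1\right) 0 + 42\right) = - 5 \left(3 \cdot 0 + 42\right) = - 5 \left(0 + 42\right) = \left(-5\right) 42 = -210$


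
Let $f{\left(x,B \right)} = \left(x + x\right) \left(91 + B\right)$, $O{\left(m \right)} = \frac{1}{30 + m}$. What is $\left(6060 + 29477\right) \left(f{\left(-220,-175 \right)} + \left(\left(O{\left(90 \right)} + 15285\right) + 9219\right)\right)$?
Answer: $\frac{262109575697}{120} \approx 2.1842 \cdot 10^{9}$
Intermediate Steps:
$f{\left(x,B \right)} = 2 x \left(91 + B\right)$
$\left(6060 + 29477\right) \left(f{\left(-220,-175 \right)} + \left(\left(O{\left(90 \right)} + 15285\right) + 9219\right)\right) = \left(6060 + 29477\right) \left(2 \left(-220\right) \left(91 - 175\right) + \left(\left(\frac{1}{30 + 90} + 15285\right) + 9219\right)\right) = 35537 \left(2 \left(-220\right) \left(-84\right) + \left(\left(\frac{1}{120} + 15285\right) + 9219\right)\right) = 35537 \left(36960 + \left(\left(\frac{1}{120} + 15285\right) + 9219\right)\right) = 35537 \left(36960 + \left(\frac{1834201}{120} + 9219\right)\right) = 35537 \left(36960 + \frac{2940481}{120}\right) = 35537 \cdot \frac{7375681}{120} = \frac{262109575697}{120}$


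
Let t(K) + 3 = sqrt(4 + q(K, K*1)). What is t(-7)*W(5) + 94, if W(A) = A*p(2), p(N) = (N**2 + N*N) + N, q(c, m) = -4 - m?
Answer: -56 + 50*sqrt(7) ≈ 76.288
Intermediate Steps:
t(K) = -3 + sqrt(-K) (t(K) = -3 + sqrt(4 + (-4 - K)) = -3 + sqrt(-K))
p(N) = N + 2*N**2 (p(N) = (N**2 + N**2) + N = 2*N**2 + N = N + 2*N**2)
W(A) = 10*A (W(A) = A*(2*(1 + 2*2)) = A*(2*(1 + 4)) = A*(2*5) = A*10 = 10*A)
t(-7)*W(5) + 94 = (-3 + sqrt(-1*(-7)))*(10*5) + 94 = (-3 + sqrt(7))*50 + 94 = (-150 + 50*sqrt(7)) + 94 = -56 + 50*sqrt(7)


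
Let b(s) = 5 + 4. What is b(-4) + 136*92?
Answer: 12521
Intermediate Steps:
b(s) = 9
b(-4) + 136*92 = 9 + 136*92 = 9 + 12512 = 12521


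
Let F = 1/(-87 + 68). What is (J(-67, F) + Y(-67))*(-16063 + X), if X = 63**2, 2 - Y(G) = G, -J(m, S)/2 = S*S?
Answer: -301225258/361 ≈ -8.3442e+5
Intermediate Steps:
F = -1/19 (F = 1/(-19) = -1/19 ≈ -0.052632)
J(m, S) = -2*S**2 (J(m, S) = -2*S*S = -2*S**2)
Y(G) = 2 - G
X = 3969
(J(-67, F) + Y(-67))*(-16063 + X) = (-2*(-1/19)**2 + (2 - 1*(-67)))*(-16063 + 3969) = (-2*1/361 + (2 + 67))*(-12094) = (-2/361 + 69)*(-12094) = (24907/361)*(-12094) = -301225258/361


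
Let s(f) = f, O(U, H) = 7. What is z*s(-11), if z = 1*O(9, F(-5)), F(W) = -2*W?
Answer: -77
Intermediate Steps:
z = 7 (z = 1*7 = 7)
z*s(-11) = 7*(-11) = -77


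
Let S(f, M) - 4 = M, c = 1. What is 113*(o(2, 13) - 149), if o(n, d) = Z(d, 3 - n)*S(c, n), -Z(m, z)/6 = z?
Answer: -20905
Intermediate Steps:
Z(m, z) = -6*z
S(f, M) = 4 + M
o(n, d) = (-18 + 6*n)*(4 + n) (o(n, d) = (-6*(3 - n))*(4 + n) = (-18 + 6*n)*(4 + n))
113*(o(2, 13) - 149) = 113*(6*(-3 + 2)*(4 + 2) - 149) = 113*(6*(-1)*6 - 149) = 113*(-36 - 149) = 113*(-185) = -20905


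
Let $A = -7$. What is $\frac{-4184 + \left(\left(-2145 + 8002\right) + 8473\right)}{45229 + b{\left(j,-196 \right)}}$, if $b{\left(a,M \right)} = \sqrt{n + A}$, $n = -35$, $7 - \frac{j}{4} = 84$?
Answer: $\frac{458893434}{2045662483} - \frac{10146 i \sqrt{42}}{2045662483} \approx 0.22433 - 3.2143 \cdot 10^{-5} i$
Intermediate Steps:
$j = -308$ ($j = 28 - 336 = -308$)
$b{\left(a,M \right)} = i \sqrt{42}$ ($b{\left(a,M \right)} = \sqrt{-35 - 7} = \sqrt{-42} = i \sqrt{42}$)
$\frac{-4184 + \left(\left(-2145 + 8002\right) + 8473\right)}{45229 + b{\left(j,-196 \right)}} = \frac{-4184 + \left(\left(-2145 + 8002\right) + 8473\right)}{45229 + i \sqrt{42}} = \frac{-4184 + \left(5857 + 8473\right)}{45229 + i \sqrt{42}} = \frac{-4184 + 14330}{45229 + i \sqrt{42}} = \frac{10146}{45229 + i \sqrt{42}}$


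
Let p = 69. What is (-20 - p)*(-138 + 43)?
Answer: 8455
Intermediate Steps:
(-20 - p)*(-138 + 43) = (-20 - 1*69)*(-138 + 43) = (-20 - 69)*(-95) = -89*(-95) = 8455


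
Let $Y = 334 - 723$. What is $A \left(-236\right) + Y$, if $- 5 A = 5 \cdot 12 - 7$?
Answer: $\frac{10563}{5} \approx 2112.6$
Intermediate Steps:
$Y = -389$ ($Y = 334 - 723 = -389$)
$A = - \frac{53}{5}$ ($A = - \frac{5 \cdot 12 - 7}{5} = - \frac{60 - 7}{5} = \left(- \frac{1}{5}\right) 53 = - \frac{53}{5} \approx -10.6$)
$A \left(-236\right) + Y = \left(- \frac{53}{5}\right) \left(-236\right) - 389 = \frac{12508}{5} - 389 = \frac{10563}{5}$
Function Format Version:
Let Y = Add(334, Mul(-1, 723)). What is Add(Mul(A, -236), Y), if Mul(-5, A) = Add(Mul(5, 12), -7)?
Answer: Rational(10563, 5) ≈ 2112.6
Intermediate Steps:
Y = -389 (Y = Add(334, -723) = -389)
A = Rational(-53, 5) (A = Mul(Rational(-1, 5), Add(Mul(5, 12), -7)) = Mul(Rational(-1, 5), Add(60, -7)) = Mul(Rational(-1, 5), 53) = Rational(-53, 5) ≈ -10.600)
Add(Mul(A, -236), Y) = Add(Mul(Rational(-53, 5), -236), -389) = Add(Rational(12508, 5), -389) = Rational(10563, 5)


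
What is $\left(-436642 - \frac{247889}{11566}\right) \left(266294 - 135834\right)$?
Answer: $- \frac{329440805295030}{5783} \approx -5.6967 \cdot 10^{10}$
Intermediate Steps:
$\left(-436642 - \frac{247889}{11566}\right) \left(266294 - 135834\right) = \left(-436642 - \frac{247889}{11566}\right) 130460 = \left(- \frac{5050449261}{11566}\right) 130460 = - \frac{329440805295030}{5783}$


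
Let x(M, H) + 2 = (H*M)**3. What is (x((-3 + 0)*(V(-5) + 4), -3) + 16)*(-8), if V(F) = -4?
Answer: -112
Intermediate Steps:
x(M, H) = -2 + H**3*M**3 (x(M, H) = -2 + (H*M)**3 = -2 + H**3*M**3)
(x((-3 + 0)*(V(-5) + 4), -3) + 16)*(-8) = ((-2 + (-3)**3*((-3 + 0)*(-4 + 4))**3) + 16)*(-8) = ((-2 - 27*(-3*0)**3) + 16)*(-8) = ((-2 - 27*0**3) + 16)*(-8) = ((-2 - 27*0) + 16)*(-8) = ((-2 + 0) + 16)*(-8) = (-2 + 16)*(-8) = 14*(-8) = -112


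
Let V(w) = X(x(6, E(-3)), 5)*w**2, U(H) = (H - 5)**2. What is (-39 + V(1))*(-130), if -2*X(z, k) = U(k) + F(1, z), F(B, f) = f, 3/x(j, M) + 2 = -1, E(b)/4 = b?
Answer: 5005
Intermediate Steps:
E(b) = 4*b
x(j, M) = -1 (x(j, M) = 3/(-2 - 1) = 3/(-3) = 3*(-1/3) = -1)
U(H) = (-5 + H)**2
X(z, k) = -z/2 - (-5 + k)**2/2 (X(z, k) = -((-5 + k)**2 + z)/2 = -(z + (-5 + k)**2)/2 = -z/2 - (-5 + k)**2/2)
V(w) = w**2/2 (V(w) = (-1/2*(-1) - (-5 + 5)**2/2)*w**2 = (1/2 - 1/2*0**2)*w**2 = (1/2 - 1/2*0)*w**2 = (1/2 + 0)*w**2 = w**2/2)
(-39 + V(1))*(-130) = (-39 + (1/2)*1**2)*(-130) = (-39 + (1/2)*1)*(-130) = (-39 + 1/2)*(-130) = -77/2*(-130) = 5005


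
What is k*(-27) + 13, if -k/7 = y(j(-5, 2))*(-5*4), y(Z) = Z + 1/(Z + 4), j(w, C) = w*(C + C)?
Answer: 303397/4 ≈ 75849.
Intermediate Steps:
j(w, C) = 2*C*w (j(w, C) = w*(2*C) = 2*C*w)
y(Z) = Z + 1/(4 + Z)
k = -11235/4 (k = -7*(1 + (2*2*(-5))² + 4*(2*2*(-5)))/(4 + 2*2*(-5))*(-5*4) = -7*(1 + (-20)² + 4*(-20))/(4 - 20)*(-20) = -7*(1 + 400 - 80)/(-16)*(-20) = -7*(-1/16*321)*(-20) = -(-2247)*(-20)/16 = -7*1605/4 = -11235/4 ≈ -2808.8)
k*(-27) + 13 = -11235/4*(-27) + 13 = 303345/4 + 13 = 303397/4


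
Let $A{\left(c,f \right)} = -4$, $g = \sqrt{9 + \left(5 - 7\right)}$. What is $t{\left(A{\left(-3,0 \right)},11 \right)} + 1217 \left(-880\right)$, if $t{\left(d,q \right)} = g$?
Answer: $-1070960 + \sqrt{7} \approx -1.071 \cdot 10^{6}$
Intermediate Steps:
$g = \sqrt{7}$ ($g = \sqrt{9 + \left(5 - 7\right)} = \sqrt{9 - 2} = \sqrt{7} \approx 2.6458$)
$t{\left(d,q \right)} = \sqrt{7}$
$t{\left(A{\left(-3,0 \right)},11 \right)} + 1217 \left(-880\right) = \sqrt{7} + 1217 \left(-880\right) = \sqrt{7} - 1070960 = -1070960 + \sqrt{7}$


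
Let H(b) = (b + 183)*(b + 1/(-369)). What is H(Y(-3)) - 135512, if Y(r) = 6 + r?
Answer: -16599404/123 ≈ -1.3495e+5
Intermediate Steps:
H(b) = (183 + b)*(-1/369 + b) (H(b) = (183 + b)*(b - 1/369) = (183 + b)*(-1/369 + b))
H(Y(-3)) - 135512 = (-61/123 + (6 - 3)**2 + 67526*(6 - 3)/369) - 135512 = (-61/123 + 3**2 + (67526/369)*3) - 135512 = (-61/123 + 9 + 67526/123) - 135512 = 68572/123 - 135512 = -16599404/123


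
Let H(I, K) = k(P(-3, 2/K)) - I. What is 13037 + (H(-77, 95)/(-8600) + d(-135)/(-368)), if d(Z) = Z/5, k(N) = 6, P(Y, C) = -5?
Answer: 5157462407/395600 ≈ 13037.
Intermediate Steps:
H(I, K) = 6 - I
d(Z) = Z/5 (d(Z) = Z*(⅕) = Z/5)
13037 + (H(-77, 95)/(-8600) + d(-135)/(-368)) = 13037 + ((6 - 1*(-77))/(-8600) + ((⅕)*(-135))/(-368)) = 13037 + ((6 + 77)*(-1/8600) - 27*(-1/368)) = 13037 + (83*(-1/8600) + 27/368) = 13037 + (-83/8600 + 27/368) = 13037 + 25207/395600 = 5157462407/395600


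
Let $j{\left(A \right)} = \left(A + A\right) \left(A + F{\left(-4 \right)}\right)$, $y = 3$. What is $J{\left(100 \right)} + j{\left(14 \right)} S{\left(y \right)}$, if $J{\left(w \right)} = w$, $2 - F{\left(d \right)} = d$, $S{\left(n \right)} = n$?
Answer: $1780$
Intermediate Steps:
$F{\left(d \right)} = 2 - d$
$j{\left(A \right)} = 2 A \left(6 + A\right)$ ($j{\left(A \right)} = \left(A + A\right) \left(A + \left(2 - -4\right)\right) = 2 A \left(A + \left(2 + 4\right)\right) = 2 A \left(A + 6\right) = 2 A \left(6 + A\right)$)
$J{\left(100 \right)} + j{\left(14 \right)} S{\left(y \right)} = 100 + 2 \cdot 14 \left(6 + 14\right) 3 = 100 + 2 \cdot 14 \cdot 20 \cdot 3 = 100 + 560 \cdot 3 = 100 + 1680 = 1780$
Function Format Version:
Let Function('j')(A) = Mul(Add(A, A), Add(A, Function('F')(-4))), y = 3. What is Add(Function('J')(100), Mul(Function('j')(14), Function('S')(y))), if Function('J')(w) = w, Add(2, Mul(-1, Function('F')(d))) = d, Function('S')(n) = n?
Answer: 1780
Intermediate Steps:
Function('F')(d) = Add(2, Mul(-1, d))
Function('j')(A) = Mul(2, A, Add(6, A)) (Function('j')(A) = Mul(Add(A, A), Add(A, Add(2, Mul(-1, -4)))) = Mul(Mul(2, A), Add(A, Add(2, 4))) = Mul(Mul(2, A), Add(A, 6)) = Mul(Mul(2, A), Add(6, A)) = Mul(2, A, Add(6, A)))
Add(Function('J')(100), Mul(Function('j')(14), Function('S')(y))) = Add(100, Mul(Mul(2, 14, Add(6, 14)), 3)) = Add(100, Mul(Mul(2, 14, 20), 3)) = Add(100, Mul(560, 3)) = Add(100, 1680) = 1780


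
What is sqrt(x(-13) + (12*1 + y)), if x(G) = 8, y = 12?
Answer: 4*sqrt(2) ≈ 5.6569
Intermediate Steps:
sqrt(x(-13) + (12*1 + y)) = sqrt(8 + (12*1 + 12)) = sqrt(8 + (12 + 12)) = sqrt(8 + 24) = sqrt(32) = 4*sqrt(2)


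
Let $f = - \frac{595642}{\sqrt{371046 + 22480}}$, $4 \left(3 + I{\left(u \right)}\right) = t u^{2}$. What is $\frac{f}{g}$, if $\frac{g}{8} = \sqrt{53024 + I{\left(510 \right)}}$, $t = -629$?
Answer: $\frac{297821 i \sqrt{1004664597769}}{16074633564304} \approx 0.018571 i$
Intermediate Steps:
$I{\left(u \right)} = -3 - \frac{629 u^{2}}{4}$ ($I{\left(u \right)} = -3 + \frac{\left(-629\right) u^{2}}{4} = -3 - \frac{629 u^{2}}{4}$)
$g = 16 i \sqrt{10211926}$ ($g = 8 \sqrt{53024 - \left(3 + \frac{629 \cdot 510^{2}}{4}\right)} = 8 \sqrt{53024 - 40900728} = 8 \sqrt{-40847704} = 8 \cdot 2 i \sqrt{10211926} = 16 i \sqrt{10211926} \approx 51130.0 i$)
$f = - \frac{297821 \sqrt{393526}}{196763}$ ($f = - \frac{595642}{\sqrt{393526}} = - 595642 \frac{\sqrt{393526}}{393526} = - \frac{297821 \sqrt{393526}}{196763} \approx -949.51$)
$\frac{f}{g} = \frac{\left(- \frac{297821}{196763}\right) \sqrt{393526}}{16 i \sqrt{10211926}} = - \frac{297821 \sqrt{393526}}{196763} \left(- \frac{i \sqrt{10211926}}{163390816}\right) = \frac{297821 i \sqrt{1004664597769}}{16074633564304}$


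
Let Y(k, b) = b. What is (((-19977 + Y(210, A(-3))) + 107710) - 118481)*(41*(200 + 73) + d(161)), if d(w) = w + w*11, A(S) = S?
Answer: -403606875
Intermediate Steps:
d(w) = 12*w (d(w) = w + 11*w = 12*w)
(((-19977 + Y(210, A(-3))) + 107710) - 118481)*(41*(200 + 73) + d(161)) = (((-19977 - 3) + 107710) - 118481)*(41*(200 + 73) + 12*161) = ((-19980 + 107710) - 118481)*(41*273 + 1932) = (87730 - 118481)*(11193 + 1932) = -30751*13125 = -403606875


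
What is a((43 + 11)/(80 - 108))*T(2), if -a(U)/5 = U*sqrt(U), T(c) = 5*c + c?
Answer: 1215*I*sqrt(42)/49 ≈ 160.7*I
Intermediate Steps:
T(c) = 6*c
a(U) = -5*U**(3/2) (a(U) = -5*U*sqrt(U) = -5*U**(3/2))
a((43 + 11)/(80 - 108))*T(2) = (-5*(43 + 11)**(3/2)*(-I*sqrt(7)/392))*(6*2) = -5*162*sqrt(6)*(-I*sqrt(7)/392)*12 = -5*(-81*I*sqrt(42)/196)*12 = -(-405)*I*sqrt(42)/196*12 = (405*I*sqrt(42)/196)*12 = 1215*I*sqrt(42)/49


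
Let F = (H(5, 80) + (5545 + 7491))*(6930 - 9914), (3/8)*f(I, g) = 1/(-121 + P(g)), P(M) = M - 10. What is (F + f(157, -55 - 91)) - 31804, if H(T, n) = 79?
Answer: -32547747092/831 ≈ -3.9167e+7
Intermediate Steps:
P(M) = -10 + M
f(I, g) = 8/(3*(-131 + g)) (f(I, g) = 8/(3*(-121 + (-10 + g))) = 8/(3*(-131 + g)))
F = -39135160 (F = (79 + (5545 + 7491))*(6930 - 9914) = (79 + 13036)*(-2984) = 13115*(-2984) = -39135160)
(F + f(157, -55 - 91)) - 31804 = (-39135160 + 8/(3*(-131 + (-55 - 91)))) - 31804 = (-39135160 + 8/(3*(-131 - 146))) - 31804 = (-39135160 + (8/3)/(-277)) - 31804 = (-39135160 + (8/3)*(-1/277)) - 31804 = (-39135160 - 8/831) - 31804 = -32521317968/831 - 31804 = -32547747092/831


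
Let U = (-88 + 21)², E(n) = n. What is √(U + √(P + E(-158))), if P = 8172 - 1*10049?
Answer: √(4489 + I*√2035) ≈ 67.001 + 0.3366*I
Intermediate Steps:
P = -1877 (P = 8172 - 10049 = -1877)
U = 4489 (U = (-67)² = 4489)
√(U + √(P + E(-158))) = √(4489 + √(-1877 - 158)) = √(4489 + √(-2035)) = √(4489 + I*√2035)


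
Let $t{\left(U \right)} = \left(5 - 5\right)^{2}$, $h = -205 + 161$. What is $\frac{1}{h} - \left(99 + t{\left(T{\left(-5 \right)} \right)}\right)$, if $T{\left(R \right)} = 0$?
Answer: $- \frac{4357}{44} \approx -99.023$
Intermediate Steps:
$h = -44$
$t{\left(U \right)} = 0$ ($t{\left(U \right)} = 0^{2} = 0$)
$\frac{1}{h} - \left(99 + t{\left(T{\left(-5 \right)} \right)}\right) = \frac{1}{-44} - 99 = - \frac{1}{44} + \left(-99 + 0\right) = - \frac{1}{44} - 99 = - \frac{4357}{44}$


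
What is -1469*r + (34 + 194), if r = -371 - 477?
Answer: 1245940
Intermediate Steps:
r = -848
-1469*r + (34 + 194) = -1469*(-848) + (34 + 194) = 1245712 + 228 = 1245940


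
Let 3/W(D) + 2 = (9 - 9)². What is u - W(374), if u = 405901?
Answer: 811805/2 ≈ 4.0590e+5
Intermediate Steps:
W(D) = -3/2 (W(D) = 3/(-2 + (9 - 9)²) = 3/(-2 + 0²) = 3/(-2 + 0) = 3/(-2) = 3*(-½) = -3/2)
u - W(374) = 405901 - 1*(-3/2) = 405901 + 3/2 = 811805/2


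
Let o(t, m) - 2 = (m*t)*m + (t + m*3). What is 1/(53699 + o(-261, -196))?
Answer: -1/9973724 ≈ -1.0026e-7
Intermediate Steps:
o(t, m) = 2 + t + 3*m + t*m**2 (o(t, m) = 2 + ((m*t)*m + (t + m*3)) = 2 + (t*m**2 + (t + 3*m)) = 2 + (t + 3*m + t*m**2) = 2 + t + 3*m + t*m**2)
1/(53699 + o(-261, -196)) = 1/(53699 + (2 - 261 + 3*(-196) - 261*(-196)**2)) = 1/(53699 + (2 - 261 - 588 - 261*38416)) = 1/(53699 + (2 - 261 - 588 - 10026576)) = 1/(53699 - 10027423) = 1/(-9973724) = -1/9973724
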